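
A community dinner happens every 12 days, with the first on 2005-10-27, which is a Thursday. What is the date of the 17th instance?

2006-05-07

The 17th occurrence is 16 intervals after the first: 16 × 12 = 192 days after 2005-10-27.
October has 31 days — 4 days to the end of October leaves 188.
November has 30 days (158 left).
December has 31 days (127 left).
January has 31 days (96 left).
February has 28 days (68 left).
March has 31 days (37 left).
April has 30 days (7 left).
7 days into May → 2006-05-07.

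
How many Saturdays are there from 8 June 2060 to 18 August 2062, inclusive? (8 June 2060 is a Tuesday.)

8 June 2060 is a Tuesday; the first Saturday on or after it is 12 June 2060 (4 days later).
From 12 June 2060 to 18 August 2062: 202 + 365 + 230 = 797 days (rest of 2060, 2061, to 18 August 2062 in 2062).
797 ÷ 7 = 113 full weeks with remainder 6, so 113 more Saturdays after the first → 114.

114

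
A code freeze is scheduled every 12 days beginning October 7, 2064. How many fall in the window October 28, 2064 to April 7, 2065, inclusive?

14

Occurrences land 12·i days after October 7, 2064 for i = 0, 1, 2, …
October 28, 2064 is 21 days after the start; 21 ÷ 12 = 1 remainder 9; since the remainder is 9, round up to i = 2. First occurrence in the window: #3 on October 31, 2064 (2×12 = 24 days in).
April 7, 2065 is 182 days after the start; 182 ÷ 12 = 15 remainder 2. Last occurrence in the window: #16 on April 5, 2065.
Occurrences #3 through #16: 14 in total.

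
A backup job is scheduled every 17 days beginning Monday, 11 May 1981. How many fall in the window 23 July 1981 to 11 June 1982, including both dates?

Occurrences land 17·i days after 11 May 1981 for i = 0, 1, 2, …
23 July 1981 is 73 days after the start; 73 ÷ 17 = 4 remainder 5; since the remainder is 5, round up to i = 5. First occurrence in the window: #6 on 4 August 1981 (5×17 = 85 days in).
11 June 1982 is 396 days after the start; 396 ÷ 17 = 23 remainder 5. Last occurrence in the window: #24 on 6 June 1982.
Occurrences #6 through #24: 19 in total.

19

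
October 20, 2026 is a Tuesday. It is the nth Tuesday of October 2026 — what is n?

3rd

Day 20 falls in week ⌈20/7⌉ of the month.
Days 1–7 hold the 1st Tuesday, 8–14 the 2nd, 15–21 the 3rd, 22–28 the 4th, 29–31 the 5th.
20 is in the range for the 3rd.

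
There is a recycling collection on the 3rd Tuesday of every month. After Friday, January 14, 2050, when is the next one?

January 18, 2050

January 2050 starts on a Saturday; its first Tuesday is the 4th, so the 3rd Tuesday is the 18th — January 18, 2050.
January 18, 2050 is after January 14, 2050, so that is the next one.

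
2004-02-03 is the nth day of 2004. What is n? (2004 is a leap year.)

Days in months before February: 31 = 31.
Plus 3 days into February → day 34.

34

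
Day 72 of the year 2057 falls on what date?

March 13, 2057

January has 31 days (72 − 31 = 41 remain).
February has 28 days (41 − 28 = 13 remain).
13 into March → March 13.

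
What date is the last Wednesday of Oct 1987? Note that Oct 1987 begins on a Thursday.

Oct 28, 1987

Oct 1987 begins on a Thursday, so the first Wednesday is Oct 7 (6 days later).
Oct 1987 has 31 days. Adding weeks: 7, 14, 21, 28 — the last one ≤ 31 is the 28th.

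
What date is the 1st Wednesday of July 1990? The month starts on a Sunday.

1990-07-04

July 1990 begins on a Sunday, so the first Wednesday is July 4 (3 days later).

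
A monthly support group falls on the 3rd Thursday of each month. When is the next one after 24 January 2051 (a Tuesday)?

January 2051 starts on a Sunday; its first Thursday is the 5th, so the 3rd Thursday is the 19th — 19 January 2051.
That is not after 24 January 2051, so look at February 2051.
February 2051 starts on a Wednesday; its first Thursday is the 2nd, so the 3rd Thursday is the 16th — 16 February 2051.

16 February 2051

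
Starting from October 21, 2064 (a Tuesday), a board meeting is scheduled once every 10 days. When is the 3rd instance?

The 3rd occurrence is 2 intervals after the first: 2 × 10 = 20 days after October 21, 2064.
October has 31 days — 10 days to the end of October leaves 10.
10 days into November → November 10, 2064.

November 10, 2064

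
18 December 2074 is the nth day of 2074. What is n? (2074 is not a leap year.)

352

Days in months before December: 31 + 28 + 31 + 30 + 31 + 30 + 31 + 31 + 30 + 31 + 30 = 334.
Plus 18 days into December → day 352.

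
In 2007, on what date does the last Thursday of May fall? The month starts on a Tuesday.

2007-05-31

May 2007 begins on a Tuesday, so the first Thursday is May 3 (2 days later).
May 2007 has 31 days. Adding weeks: 3, 10, 17, 24, 31 — the last one ≤ 31 is the 31st.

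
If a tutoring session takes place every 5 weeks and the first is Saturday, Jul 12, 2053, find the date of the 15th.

The 15th occurrence is 14 intervals after the first: 14 × 35 = 490 days after Jul 12, 2053.
Jul has 31 days — 19 days to the end of Jul leaves 471.
From end of Jul to end of 2053 is 153 days (318 left).
Jan has 31 days (287 left).
Feb has 28 days (259 left).
Mar has 31 days (228 left).
Apr has 30 days (198 left).
May has 31 days (167 left).
Jun has 30 days (137 left).
Jul has 31 days (106 left).
Aug has 31 days (75 left).
Sep has 30 days (45 left).
Oct has 31 days (14 left).
14 days into Nov → Nov 14, 2054.

Nov 14, 2054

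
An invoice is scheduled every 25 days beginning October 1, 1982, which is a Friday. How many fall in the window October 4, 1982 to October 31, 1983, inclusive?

15

Occurrences land 25·i days after October 1, 1982 for i = 0, 1, 2, …
October 4, 1982 is 3 days after the start; 3 ÷ 25 = 0 remainder 3; since the remainder is 3, round up to i = 1. First occurrence in the window: #2 on October 26, 1982 (1×25 = 25 days in).
October 31, 1983 is 395 days after the start; 395 ÷ 25 = 15 remainder 20. Last occurrence in the window: #16 on October 11, 1983.
Occurrences #2 through #16: 15 in total.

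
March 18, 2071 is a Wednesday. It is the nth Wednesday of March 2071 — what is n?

Day 18 falls in week ⌈18/7⌉ of the month.
Days 1–7 hold the 1st Wednesday, 8–14 the 2nd, 15–21 the 3rd, 22–28 the 4th, 29–31 the 5th.
18 is in the range for the 3rd.

3rd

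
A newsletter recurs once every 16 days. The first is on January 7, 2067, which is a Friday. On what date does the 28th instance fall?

March 14, 2068

The 28th occurrence is 27 intervals after the first: 27 × 16 = 432 days after January 7, 2067.
January has 31 days — 24 days to the end of January leaves 408.
From end of January to end of 2067 is 334 days (74 left).
January has 31 days (43 left).
February has 29 days (14 left).
14 days into March → March 14, 2068.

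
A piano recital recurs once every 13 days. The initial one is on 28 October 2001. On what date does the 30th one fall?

9 November 2002

The 30th occurrence is 29 intervals after the first: 29 × 13 = 377 days after 28 October 2001.
October has 31 days — 3 days to the end of October leaves 374.
November has 30 days (344 left).
December has 31 days (313 left).
January has 31 days (282 left).
February has 28 days (254 left).
March has 31 days (223 left).
April has 30 days (193 left).
May has 31 days (162 left).
June has 30 days (132 left).
July has 31 days (101 left).
August has 31 days (70 left).
September has 30 days (40 left).
October has 31 days (9 left).
9 days into November → 9 November 2002.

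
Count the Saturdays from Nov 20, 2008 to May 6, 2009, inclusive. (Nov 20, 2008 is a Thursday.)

Nov 20, 2008 is a Thursday; the first Saturday on or after it is Nov 22, 2008 (2 days later).
From Nov 22, 2008 to May 6, 2009: 8 + 31 + 31 + 28 + 31 + 30 + 6 = 165 days (rest of Nov, Dec, Jan, Feb, Mar, Apr, May).
165 ÷ 7 = 23 full weeks with remainder 4, so 23 more Saturdays after the first → 24.

24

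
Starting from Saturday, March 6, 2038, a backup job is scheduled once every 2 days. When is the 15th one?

The 15th occurrence is 14 intervals after the first: 14 × 2 = 28 days after March 6, 2038.
March has 31 days — 25 days to the end of March leaves 3.
3 days into April → April 3, 2038.

April 3, 2038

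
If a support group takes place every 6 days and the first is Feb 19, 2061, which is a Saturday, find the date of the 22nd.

Jun 25, 2061

The 22nd occurrence is 21 intervals after the first: 21 × 6 = 126 days after Feb 19, 2061.
Feb has 28 days — 9 days to the end of Feb leaves 117.
Mar has 31 days (86 left).
Apr has 30 days (56 left).
May has 31 days (25 left).
25 days into Jun → Jun 25, 2061.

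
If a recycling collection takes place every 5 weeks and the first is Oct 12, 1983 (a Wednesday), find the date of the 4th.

Jan 25, 1984

The 4th occurrence is 3 intervals after the first: 3 × 35 = 105 days after Oct 12, 1983.
Oct has 31 days — 19 days to the end of Oct leaves 86.
Nov has 30 days (56 left).
Dec has 31 days (25 left).
25 days into Jan → Jan 25, 1984.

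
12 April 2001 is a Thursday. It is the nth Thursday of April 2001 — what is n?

2nd

Day 12 falls in week ⌈12/7⌉ of the month.
Days 1–7 hold the 1st Thursday, 8–14 the 2nd, 15–21 the 3rd, 22–28 the 4th, 29–31 the 5th.
12 is in the range for the 2nd.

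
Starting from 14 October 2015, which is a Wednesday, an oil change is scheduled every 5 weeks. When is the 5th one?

2 March 2016

The 5th occurrence is 4 intervals after the first: 4 × 35 = 140 days after 14 October 2015.
October has 31 days — 17 days to the end of October leaves 123.
November has 30 days (93 left).
December has 31 days (62 left).
January has 31 days (31 left).
February has 29 days (2 left).
2 days into March → 2 March 2016.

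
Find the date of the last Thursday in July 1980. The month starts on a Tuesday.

July 1980 begins on a Tuesday, so the first Thursday is July 3 (2 days later).
July 1980 has 31 days. Adding weeks: 3, 10, 17, 24, 31 — the last one ≤ 31 is the 31st.

July 31, 1980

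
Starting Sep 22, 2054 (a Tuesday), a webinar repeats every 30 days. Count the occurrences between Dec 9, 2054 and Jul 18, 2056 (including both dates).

Occurrences land 30·i days after Sep 22, 2054 for i = 0, 1, 2, …
Dec 9, 2054 is 78 days after the start; 78 ÷ 30 = 2 remainder 18; since the remainder is 18, round up to i = 3. First occurrence in the window: #4 on Dec 21, 2054 (3×30 = 90 days in).
Jul 18, 2056 is 665 days after the start; 665 ÷ 30 = 22 remainder 5. Last occurrence in the window: #23 on Jul 13, 2056.
Occurrences #4 through #23: 20 in total.

20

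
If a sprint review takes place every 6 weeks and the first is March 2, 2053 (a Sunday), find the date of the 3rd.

The 3rd occurrence is 2 intervals after the first: 2 × 42 = 84 days after March 2, 2053.
March has 31 days — 29 days to the end of March leaves 55.
April has 30 days (25 left).
25 days into May → May 25, 2053.

May 25, 2053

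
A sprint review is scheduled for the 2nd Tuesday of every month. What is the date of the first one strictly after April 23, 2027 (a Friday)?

May 11, 2027

April 2027 starts on a Thursday; its first Tuesday is the 6th, so the 2nd Tuesday is the 13th — April 13, 2027.
That is not after April 23, 2027, so look at May 2027.
May 2027 starts on a Saturday; its first Tuesday is the 4th, so the 2nd Tuesday is the 11th — May 11, 2027.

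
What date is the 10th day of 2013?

10 into January → January 10.

2013-01-10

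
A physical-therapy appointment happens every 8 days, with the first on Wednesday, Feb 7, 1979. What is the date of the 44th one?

Jan 17, 1980

The 44th occurrence is 43 intervals after the first: 43 × 8 = 344 days after Feb 7, 1979.
Feb has 28 days — 21 days to the end of Feb leaves 323.
Mar has 31 days (292 left).
Apr has 30 days (262 left).
May has 31 days (231 left).
Jun has 30 days (201 left).
Jul has 31 days (170 left).
Aug has 31 days (139 left).
Sep has 30 days (109 left).
Oct has 31 days (78 left).
Nov has 30 days (48 left).
Dec has 31 days (17 left).
17 days into Jan → Jan 17, 1980.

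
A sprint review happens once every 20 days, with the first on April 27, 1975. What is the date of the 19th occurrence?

The 19th occurrence is 18 intervals after the first: 18 × 20 = 360 days after April 27, 1975.
April has 30 days — 3 days to the end of April leaves 357.
May has 31 days (326 left).
June has 30 days (296 left).
July has 31 days (265 left).
August has 31 days (234 left).
September has 30 days (204 left).
October has 31 days (173 left).
November has 30 days (143 left).
December has 31 days (112 left).
January has 31 days (81 left).
February has 29 days (52 left).
March has 31 days (21 left).
21 days into April → April 21, 1976.

April 21, 1976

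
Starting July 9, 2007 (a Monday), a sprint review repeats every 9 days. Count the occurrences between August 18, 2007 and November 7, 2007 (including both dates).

9

Occurrences land 9·i days after July 9, 2007 for i = 0, 1, 2, …
August 18, 2007 is 40 days after the start; 40 ÷ 9 = 4 remainder 4; since the remainder is 4, round up to i = 5. First occurrence in the window: #6 on August 23, 2007 (5×9 = 45 days in).
November 7, 2007 is 121 days after the start; 121 ÷ 9 = 13 remainder 4. Last occurrence in the window: #14 on November 3, 2007.
Occurrences #6 through #14: 9 in total.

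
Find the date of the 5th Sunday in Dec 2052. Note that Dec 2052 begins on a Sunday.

Dec 29, 2052

Dec 2052 begins on a Sunday, so the first Sunday is Dec 1.
The 5th Sunday is 4 weeks later: 1 + 28 = 29.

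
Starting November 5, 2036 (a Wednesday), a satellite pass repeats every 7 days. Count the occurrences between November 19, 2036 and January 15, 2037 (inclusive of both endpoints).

Occurrences land 7·i days after November 5, 2036 for i = 0, 1, 2, …
November 19, 2036 is 14 days after the start; 14 ÷ 7 = 2 remainder 0. First occurrence in the window: #3 on November 19, 2036 (2×7 = 14 days in).
January 15, 2037 is 71 days after the start; 71 ÷ 7 = 10 remainder 1. Last occurrence in the window: #11 on January 14, 2037.
Occurrences #3 through #11: 9 in total.

9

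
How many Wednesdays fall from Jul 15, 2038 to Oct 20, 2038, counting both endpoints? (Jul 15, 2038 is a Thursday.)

Jul 15, 2038 is a Thursday; the first Wednesday on or after it is Jul 21, 2038 (6 days later).
From Jul 21, 2038 to Oct 20, 2038: 10 + 31 + 30 + 20 = 91 days (rest of Jul, Aug, Sep, Oct).
91 ÷ 7 = 13 full weeks with remainder 0, so 13 more Wednesdays after the first → 14.

14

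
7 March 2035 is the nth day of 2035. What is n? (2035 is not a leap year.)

66

Days in months before March: 31 + 28 = 59.
Plus 7 days into March → day 66.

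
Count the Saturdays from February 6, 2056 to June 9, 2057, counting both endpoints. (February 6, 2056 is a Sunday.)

February 6, 2056 is a Sunday; the first Saturday on or after it is February 12, 2056 (6 days later).
From February 12, 2056 to June 9, 2057: 323 + 160 = 483 days (rest of 2056, to June 9, 2057 in 2057).
483 ÷ 7 = 69 full weeks with remainder 0, so 69 more Saturdays after the first → 70.

70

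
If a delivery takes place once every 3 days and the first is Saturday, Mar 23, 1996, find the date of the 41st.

The 41st occurrence is 40 intervals after the first: 40 × 3 = 120 days after Mar 23, 1996.
Mar has 31 days — 8 days to the end of Mar leaves 112.
Apr has 30 days (82 left).
May has 31 days (51 left).
Jun has 30 days (21 left).
21 days into Jul → Jul 21, 1996.

Jul 21, 1996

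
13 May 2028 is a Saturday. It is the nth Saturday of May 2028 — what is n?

Day 13 falls in week ⌈13/7⌉ of the month.
Days 1–7 hold the 1st Saturday, 8–14 the 2nd, 15–21 the 3rd, 22–28 the 4th, 29–31 the 5th.
13 is in the range for the 2nd.

2nd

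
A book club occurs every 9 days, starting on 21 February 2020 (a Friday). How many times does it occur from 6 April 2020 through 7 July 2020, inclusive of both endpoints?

Occurrences land 9·i days after 21 February 2020 for i = 0, 1, 2, …
6 April 2020 is 45 days after the start; 45 ÷ 9 = 5 remainder 0. First occurrence in the window: #6 on 6 April 2020 (5×9 = 45 days in).
7 July 2020 is 137 days after the start; 137 ÷ 9 = 15 remainder 2. Last occurrence in the window: #16 on 5 July 2020.
Occurrences #6 through #16: 11 in total.

11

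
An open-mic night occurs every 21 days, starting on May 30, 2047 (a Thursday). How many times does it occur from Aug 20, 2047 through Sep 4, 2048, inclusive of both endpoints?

Occurrences land 21·i days after May 30, 2047 for i = 0, 1, 2, …
Aug 20, 2047 is 82 days after the start; 82 ÷ 21 = 3 remainder 19; since the remainder is 19, round up to i = 4. First occurrence in the window: #5 on Aug 22, 2047 (4×21 = 84 days in).
Sep 4, 2048 is 463 days after the start; 463 ÷ 21 = 22 remainder 1. Last occurrence in the window: #23 on Sep 3, 2048.
Occurrences #5 through #23: 19 in total.

19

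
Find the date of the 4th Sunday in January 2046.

The first Sunday of January 2046 is January 7.
The 4th Sunday is 3 weeks later: 7 + 21 = 28.

January 28, 2046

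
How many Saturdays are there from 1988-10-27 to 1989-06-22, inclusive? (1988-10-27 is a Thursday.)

34

1988-10-27 is a Thursday; the first Saturday on or after it is 1988-10-29 (2 days later).
From 1988-10-29 to 1989-06-22: 2 + 30 + 31 + 31 + 28 + 31 + 30 + 31 + 22 = 236 days (rest of October, November, December, January, February, March, April, May, June).
236 ÷ 7 = 33 full weeks with remainder 5, so 33 more Saturdays after the first → 34.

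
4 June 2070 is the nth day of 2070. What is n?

Days in months before June: 31 + 28 + 31 + 30 + 31 = 151.
Plus 4 days into June → day 155.

155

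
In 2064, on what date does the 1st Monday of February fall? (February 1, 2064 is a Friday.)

February 2064 begins on a Friday, so the first Monday is February 4 (3 days later).

4 February 2064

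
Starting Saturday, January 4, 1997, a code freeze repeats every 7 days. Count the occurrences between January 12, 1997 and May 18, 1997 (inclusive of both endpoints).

Occurrences land 7·i days after January 4, 1997 for i = 0, 1, 2, …
January 12, 1997 is 8 days after the start; 8 ÷ 7 = 1 remainder 1; since the remainder is 1, round up to i = 2. First occurrence in the window: #3 on January 18, 1997 (2×7 = 14 days in).
May 18, 1997 is 134 days after the start; 134 ÷ 7 = 19 remainder 1. Last occurrence in the window: #20 on May 17, 1997.
Occurrences #3 through #20: 18 in total.

18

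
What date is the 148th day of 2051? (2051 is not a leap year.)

January has 31 days (148 − 31 = 117 remain).
February has 28 days (117 − 28 = 89 remain).
March has 31 days (89 − 31 = 58 remain).
April has 30 days (58 − 30 = 28 remain).
28 into May → May 28.

2051-05-28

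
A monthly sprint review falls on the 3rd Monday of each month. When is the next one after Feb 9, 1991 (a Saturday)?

Feb 1991 starts on a Friday; its first Monday is the 4th, so the 3rd Monday is the 18th — Feb 18, 1991.
Feb 18, 1991 is after Feb 9, 1991, so that is the next one.

Feb 18, 1991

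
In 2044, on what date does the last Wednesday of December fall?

December 2044 begins on a Thursday, so the first Wednesday is December 7 (6 days later).
December 2044 has 31 days. Adding weeks: 7, 14, 21, 28 — the last one ≤ 31 is the 28th.

28 December 2044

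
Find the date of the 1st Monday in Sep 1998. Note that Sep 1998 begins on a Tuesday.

Sep 7, 1998

Sep 1998 begins on a Tuesday, so the first Monday is Sep 7 (6 days later).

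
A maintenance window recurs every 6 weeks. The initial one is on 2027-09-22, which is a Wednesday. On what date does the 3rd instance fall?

2027-12-15

The 3rd occurrence is 2 intervals after the first: 2 × 42 = 84 days after 2027-09-22.
September has 30 days — 8 days to the end of September leaves 76.
October has 31 days (45 left).
November has 30 days (15 left).
15 days into December → 2027-12-15.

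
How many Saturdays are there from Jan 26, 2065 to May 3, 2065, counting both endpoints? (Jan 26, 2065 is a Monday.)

Jan 26, 2065 is a Monday; the first Saturday on or after it is Jan 31, 2065 (5 days later).
From Jan 31, 2065 to May 3, 2065: 0 + 28 + 31 + 30 + 3 = 92 days (rest of Jan, Feb, Mar, Apr, May).
92 ÷ 7 = 13 full weeks with remainder 1, so 13 more Saturdays after the first → 14.

14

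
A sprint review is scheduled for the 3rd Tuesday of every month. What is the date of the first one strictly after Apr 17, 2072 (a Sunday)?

Apr 19, 2072

Apr 2072 starts on a Friday; its first Tuesday is the 5th, so the 3rd Tuesday is the 19th — Apr 19, 2072.
Apr 19, 2072 is after Apr 17, 2072, so that is the next one.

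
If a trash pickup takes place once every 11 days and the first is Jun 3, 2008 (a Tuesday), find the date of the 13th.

The 13th occurrence is 12 intervals after the first: 12 × 11 = 132 days after Jun 3, 2008.
Jun has 30 days — 27 days to the end of Jun leaves 105.
Jul has 31 days (74 left).
Aug has 31 days (43 left).
Sep has 30 days (13 left).
13 days into Oct → Oct 13, 2008.

Oct 13, 2008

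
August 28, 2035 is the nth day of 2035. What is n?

240

Days in months before August: 31 + 28 + 31 + 30 + 31 + 30 + 31 = 212.
Plus 28 days into August → day 240.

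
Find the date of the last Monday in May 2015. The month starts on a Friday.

May 25, 2015

May 2015 begins on a Friday, so the first Monday is May 4 (3 days later).
May 2015 has 31 days. Adding weeks: 4, 11, 18, 25 — the last one ≤ 31 is the 25th.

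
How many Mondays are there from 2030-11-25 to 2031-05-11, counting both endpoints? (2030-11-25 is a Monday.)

24

2030-11-25 is a Monday; the first Monday on or after it is 2030-11-25.
From 2030-11-25 to 2031-05-11: 5 + 31 + 31 + 28 + 31 + 30 + 11 = 167 days (rest of November, December, January, February, March, April, May).
167 ÷ 7 = 23 full weeks with remainder 6, so 23 more Mondays after the first → 24.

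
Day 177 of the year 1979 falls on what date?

26 June 1979

January has 31 days (177 − 31 = 146 remain).
February has 28 days (146 − 28 = 118 remain).
March has 31 days (118 − 31 = 87 remain).
April has 30 days (87 − 30 = 57 remain).
May has 31 days (57 − 31 = 26 remain).
26 into June → June 26.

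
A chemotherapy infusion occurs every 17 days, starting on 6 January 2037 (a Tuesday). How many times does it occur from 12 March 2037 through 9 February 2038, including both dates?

20

Occurrences land 17·i days after 6 January 2037 for i = 0, 1, 2, …
12 March 2037 is 65 days after the start; 65 ÷ 17 = 3 remainder 14; since the remainder is 14, round up to i = 4. First occurrence in the window: #5 on 15 March 2037 (4×17 = 68 days in).
9 February 2038 is 399 days after the start; 399 ÷ 17 = 23 remainder 8. Last occurrence in the window: #24 on 1 February 2038.
Occurrences #5 through #24: 20 in total.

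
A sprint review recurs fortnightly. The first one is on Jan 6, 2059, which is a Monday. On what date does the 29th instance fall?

The 29th occurrence is 28 intervals after the first: 28 × 14 = 392 days after Jan 6, 2059.
Jan has 31 days — 25 days to the end of Jan leaves 367.
Feb has 28 days (339 left).
Mar has 31 days (308 left).
Apr has 30 days (278 left).
May has 31 days (247 left).
Jun has 30 days (217 left).
Jul has 31 days (186 left).
Aug has 31 days (155 left).
Sep has 30 days (125 left).
Oct has 31 days (94 left).
Nov has 30 days (64 left).
Dec has 31 days (33 left).
Jan has 31 days (2 left).
2 days into Feb → Feb 2, 2060.

Feb 2, 2060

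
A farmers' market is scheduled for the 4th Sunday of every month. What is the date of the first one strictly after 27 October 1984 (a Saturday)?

October 1984 starts on a Monday; its first Sunday is the 7th, so the 4th Sunday is the 28th — 28 October 1984.
28 October 1984 is after 27 October 1984, so that is the next one.

28 October 1984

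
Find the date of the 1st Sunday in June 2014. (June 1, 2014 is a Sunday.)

June 1, 2014

June 2014 begins on a Sunday, so the first Sunday is June 1.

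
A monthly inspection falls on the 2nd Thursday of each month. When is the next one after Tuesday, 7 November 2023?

9 November 2023

November 2023 starts on a Wednesday; its first Thursday is the 2nd, so the 2nd Thursday is the 9th — 9 November 2023.
9 November 2023 is after 7 November 2023, so that is the next one.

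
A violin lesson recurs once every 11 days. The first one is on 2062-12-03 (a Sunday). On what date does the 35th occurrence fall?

The 35th occurrence is 34 intervals after the first: 34 × 11 = 374 days after 2062-12-03.
December has 31 days — 28 days to the end of December leaves 346.
January has 31 days (315 left).
February has 28 days (287 left).
March has 31 days (256 left).
April has 30 days (226 left).
May has 31 days (195 left).
June has 30 days (165 left).
July has 31 days (134 left).
August has 31 days (103 left).
September has 30 days (73 left).
October has 31 days (42 left).
November has 30 days (12 left).
12 days into December → 2063-12-12.

2063-12-12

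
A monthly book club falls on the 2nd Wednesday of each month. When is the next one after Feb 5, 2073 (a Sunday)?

Feb 2073 starts on a Wednesday; its first Wednesday is the 1st, so the 2nd Wednesday is the 8th — Feb 8, 2073.
Feb 8, 2073 is after Feb 5, 2073, so that is the next one.

Feb 8, 2073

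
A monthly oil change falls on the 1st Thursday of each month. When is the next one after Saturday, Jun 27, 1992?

Jun 1992 starts on a Monday, so its 1st Thursday is Jun 4, 1992 (3 days in).
That is not after Jun 27, 1992, so look at Jul 1992.
Jul 1992 starts on a Wednesday, so its 1st Thursday is Jul 2, 1992 (1 day in).

Jul 2, 1992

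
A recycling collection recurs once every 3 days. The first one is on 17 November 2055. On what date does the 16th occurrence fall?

The 16th occurrence is 15 intervals after the first: 15 × 3 = 45 days after 17 November 2055.
November has 30 days — 13 days to the end of November leaves 32.
December has 31 days (1 left).
1 day into January → 1 January 2056.

1 January 2056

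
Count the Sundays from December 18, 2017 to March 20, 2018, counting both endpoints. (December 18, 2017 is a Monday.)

December 18, 2017 is a Monday; the first Sunday on or after it is December 24, 2017 (6 days later).
From December 24, 2017 to March 20, 2018: 7 + 31 + 28 + 20 = 86 days (rest of December, January, February, March).
86 ÷ 7 = 12 full weeks with remainder 2, so 12 more Sundays after the first → 13.

13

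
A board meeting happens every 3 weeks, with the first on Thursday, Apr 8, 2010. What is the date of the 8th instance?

Sep 2, 2010

The 8th occurrence is 7 intervals after the first: 7 × 21 = 147 days after Apr 8, 2010.
Apr has 30 days — 22 days to the end of Apr leaves 125.
May has 31 days (94 left).
Jun has 30 days (64 left).
Jul has 31 days (33 left).
Aug has 31 days (2 left).
2 days into Sep → Sep 2, 2010.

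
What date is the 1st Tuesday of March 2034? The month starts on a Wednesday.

2034-03-07

March 2034 begins on a Wednesday, so the first Tuesday is March 7 (6 days later).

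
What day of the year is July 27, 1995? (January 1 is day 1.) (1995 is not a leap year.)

Days in months before July: 31 + 28 + 31 + 30 + 31 + 30 = 181.
Plus 27 days into July → day 208.

208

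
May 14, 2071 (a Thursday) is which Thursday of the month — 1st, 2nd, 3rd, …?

Day 14 falls in week ⌈14/7⌉ of the month.
Days 1–7 hold the 1st Thursday, 8–14 the 2nd, 15–21 the 3rd, 22–28 the 4th, 29–31 the 5th.
14 is in the range for the 2nd.

2nd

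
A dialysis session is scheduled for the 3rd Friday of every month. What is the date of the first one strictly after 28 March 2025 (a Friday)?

18 April 2025

March 2025 starts on a Saturday; its first Friday is the 7th, so the 3rd Friday is the 21st — 21 March 2025.
That is not after 28 March 2025, so look at April 2025.
April 2025 starts on a Tuesday; its first Friday is the 4th, so the 3rd Friday is the 18th — 18 April 2025.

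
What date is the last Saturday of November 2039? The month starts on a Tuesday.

November 2039 begins on a Tuesday, so the first Saturday is November 5 (4 days later).
November 2039 has 30 days. Adding weeks: 5, 12, 19, 26 — the last one ≤ 30 is the 26th.

2039-11-26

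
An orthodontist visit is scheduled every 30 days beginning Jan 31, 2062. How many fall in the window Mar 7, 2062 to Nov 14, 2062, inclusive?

8

Occurrences land 30·i days after Jan 31, 2062 for i = 0, 1, 2, …
Mar 7, 2062 is 35 days after the start; 35 ÷ 30 = 1 remainder 5; since the remainder is 5, round up to i = 2. First occurrence in the window: #3 on Apr 1, 2062 (2×30 = 60 days in).
Nov 14, 2062 is 287 days after the start; 287 ÷ 30 = 9 remainder 17. Last occurrence in the window: #10 on Oct 28, 2062.
Occurrences #3 through #10: 8 in total.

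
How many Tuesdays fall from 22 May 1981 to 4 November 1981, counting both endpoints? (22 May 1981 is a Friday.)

22 May 1981 is a Friday; the first Tuesday on or after it is 26 May 1981 (4 days later).
From 26 May 1981 to 4 November 1981: 5 + 30 + 31 + 31 + 30 + 31 + 4 = 162 days (rest of May, June, July, August, September, October, November).
162 ÷ 7 = 23 full weeks with remainder 1, so 23 more Tuesdays after the first → 24.

24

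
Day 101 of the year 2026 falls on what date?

April 11, 2026

January has 31 days (101 − 31 = 70 remain).
February has 28 days (70 − 28 = 42 remain).
March has 31 days (42 − 31 = 11 remain).
11 into April → April 11.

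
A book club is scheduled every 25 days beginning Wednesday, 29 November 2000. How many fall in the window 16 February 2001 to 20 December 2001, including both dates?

12

Occurrences land 25·i days after 29 November 2000 for i = 0, 1, 2, …
16 February 2001 is 79 days after the start; 79 ÷ 25 = 3 remainder 4; since the remainder is 4, round up to i = 4. First occurrence in the window: #5 on 9 March 2001 (4×25 = 100 days in).
20 December 2001 is 386 days after the start; 386 ÷ 25 = 15 remainder 11. Last occurrence in the window: #16 on 9 December 2001.
Occurrences #5 through #16: 12 in total.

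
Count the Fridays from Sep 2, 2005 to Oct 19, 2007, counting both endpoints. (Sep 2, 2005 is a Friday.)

Sep 2, 2005 is a Friday; the first Friday on or after it is Sep 2, 2005.
From Sep 2, 2005 to Oct 19, 2007: 120 + 365 + 292 = 777 days (rest of 2005, 2006, to Oct 19, 2007 in 2007).
777 ÷ 7 = 111 full weeks with remainder 0, so 111 more Fridays after the first → 112.

112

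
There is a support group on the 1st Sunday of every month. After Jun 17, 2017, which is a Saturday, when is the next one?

Jun 2017 starts on a Thursday, so its 1st Sunday is Jun 4, 2017 (3 days in).
That is not after Jun 17, 2017, so look at Jul 2017.
Jul 2017 starts on a Saturday, so its 1st Sunday is Jul 2, 2017 (1 day in).

Jul 2, 2017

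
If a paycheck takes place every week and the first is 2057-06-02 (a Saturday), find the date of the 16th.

The 16th occurrence is 15 intervals after the first: 15 × 7 = 105 days after 2057-06-02.
June has 30 days — 28 days to the end of June leaves 77.
July has 31 days (46 left).
August has 31 days (15 left).
15 days into September → 2057-09-15.

2057-09-15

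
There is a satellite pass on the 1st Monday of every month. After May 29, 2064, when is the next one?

June 2, 2064

May 2064 starts on a Thursday, so its 1st Monday is May 5, 2064 (4 days in).
That is not after May 29, 2064, so look at June 2064.
June 2064 starts on a Sunday, so its 1st Monday is June 2, 2064 (1 day in).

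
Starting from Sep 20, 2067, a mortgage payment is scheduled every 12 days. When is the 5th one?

The 5th occurrence is 4 intervals after the first: 4 × 12 = 48 days after Sep 20, 2067.
Sep has 30 days — 10 days to the end of Sep leaves 38.
Oct has 31 days (7 left).
7 days into Nov → Nov 7, 2067.

Nov 7, 2067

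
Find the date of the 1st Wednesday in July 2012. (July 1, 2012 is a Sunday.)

July 2012 begins on a Sunday, so the first Wednesday is July 4 (3 days later).

4 July 2012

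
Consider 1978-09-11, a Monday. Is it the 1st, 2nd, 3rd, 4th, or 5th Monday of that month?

Day 11 falls in week ⌈11/7⌉ of the month.
Days 1–7 hold the 1st Monday, 8–14 the 2nd, 15–21 the 3rd, 22–28 the 4th, 29–31 the 5th.
11 is in the range for the 2nd.

2nd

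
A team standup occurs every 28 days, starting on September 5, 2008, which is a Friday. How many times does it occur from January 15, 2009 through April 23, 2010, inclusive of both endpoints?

17

Occurrences land 28·i days after September 5, 2008 for i = 0, 1, 2, …
January 15, 2009 is 132 days after the start; 132 ÷ 28 = 4 remainder 20; since the remainder is 20, round up to i = 5. First occurrence in the window: #6 on January 23, 2009 (5×28 = 140 days in).
April 23, 2010 is 595 days after the start; 595 ÷ 28 = 21 remainder 7. Last occurrence in the window: #22 on April 16, 2010.
Occurrences #6 through #22: 17 in total.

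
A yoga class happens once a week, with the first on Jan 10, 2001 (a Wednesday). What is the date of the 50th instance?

The 50th occurrence is 49 intervals after the first: 49 × 7 = 343 days after Jan 10, 2001.
Jan has 31 days — 21 days to the end of Jan leaves 322.
Feb has 28 days (294 left).
Mar has 31 days (263 left).
Apr has 30 days (233 left).
May has 31 days (202 left).
Jun has 30 days (172 left).
Jul has 31 days (141 left).
Aug has 31 days (110 left).
Sep has 30 days (80 left).
Oct has 31 days (49 left).
Nov has 30 days (19 left).
19 days into Dec → Dec 19, 2001.

Dec 19, 2001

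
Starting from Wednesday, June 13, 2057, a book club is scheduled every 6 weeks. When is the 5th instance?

The 5th occurrence is 4 intervals after the first: 4 × 42 = 168 days after June 13, 2057.
June has 30 days — 17 days to the end of June leaves 151.
July has 31 days (120 left).
August has 31 days (89 left).
September has 30 days (59 left).
October has 31 days (28 left).
28 days into November → November 28, 2057.

November 28, 2057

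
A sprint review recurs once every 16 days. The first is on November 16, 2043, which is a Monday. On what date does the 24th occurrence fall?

The 24th occurrence is 23 intervals after the first: 23 × 16 = 368 days after November 16, 2043.
November has 30 days — 14 days to the end of November leaves 354.
December has 31 days (323 left).
January has 31 days (292 left).
February has 29 days (263 left).
March has 31 days (232 left).
April has 30 days (202 left).
May has 31 days (171 left).
June has 30 days (141 left).
July has 31 days (110 left).
August has 31 days (79 left).
September has 30 days (49 left).
October has 31 days (18 left).
18 days into November → November 18, 2044.

November 18, 2044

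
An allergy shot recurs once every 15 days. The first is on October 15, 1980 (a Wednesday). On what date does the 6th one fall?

December 29, 1980

The 6th occurrence is 5 intervals after the first: 5 × 15 = 75 days after October 15, 1980.
October has 31 days — 16 days to the end of October leaves 59.
November has 30 days (29 left).
29 days into December → December 29, 1980.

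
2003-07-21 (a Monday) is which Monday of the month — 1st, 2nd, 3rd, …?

Day 21 falls in week ⌈21/7⌉ of the month.
Days 1–7 hold the 1st Monday, 8–14 the 2nd, 15–21 the 3rd, 22–28 the 4th, 29–31 the 5th.
21 is in the range for the 3rd.

3rd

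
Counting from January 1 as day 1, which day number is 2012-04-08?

Days in months before April: 31 + 29 + 31 = 91.
Plus 8 days into April → day 99.

99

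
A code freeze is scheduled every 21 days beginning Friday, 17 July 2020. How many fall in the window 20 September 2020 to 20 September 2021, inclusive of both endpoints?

17

Occurrences land 21·i days after 17 July 2020 for i = 0, 1, 2, …
20 September 2020 is 65 days after the start; 65 ÷ 21 = 3 remainder 2; since the remainder is 2, round up to i = 4. First occurrence in the window: #5 on 9 October 2020 (4×21 = 84 days in).
20 September 2021 is 430 days after the start; 430 ÷ 21 = 20 remainder 10. Last occurrence in the window: #21 on 10 September 2021.
Occurrences #5 through #21: 17 in total.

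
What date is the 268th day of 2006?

2006-09-25

January has 31 days (268 − 31 = 237 remain).
February has 28 days (237 − 28 = 209 remain).
March has 31 days (209 − 31 = 178 remain).
April has 30 days (178 − 30 = 148 remain).
May has 31 days (148 − 31 = 117 remain).
June has 30 days (117 − 30 = 87 remain).
July has 31 days (87 − 31 = 56 remain).
August has 31 days (56 − 31 = 25 remain).
25 into September → September 25.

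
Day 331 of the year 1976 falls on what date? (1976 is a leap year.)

January has 31 days (331 − 31 = 300 remain).
February has 29 days (300 − 29 = 271 remain).
March has 31 days (271 − 31 = 240 remain).
April has 30 days (240 − 30 = 210 remain).
May has 31 days (210 − 31 = 179 remain).
June has 30 days (179 − 30 = 149 remain).
July has 31 days (149 − 31 = 118 remain).
August has 31 days (118 − 31 = 87 remain).
September has 30 days (87 − 30 = 57 remain).
October has 31 days (57 − 31 = 26 remain).
26 into November → November 26.

1976-11-26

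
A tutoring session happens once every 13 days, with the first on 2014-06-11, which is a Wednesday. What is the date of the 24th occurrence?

2015-04-06

The 24th occurrence is 23 intervals after the first: 23 × 13 = 299 days after 2014-06-11.
June has 30 days — 19 days to the end of June leaves 280.
July has 31 days (249 left).
August has 31 days (218 left).
September has 30 days (188 left).
October has 31 days (157 left).
November has 30 days (127 left).
December has 31 days (96 left).
January has 31 days (65 left).
February has 28 days (37 left).
March has 31 days (6 left).
6 days into April → 2015-04-06.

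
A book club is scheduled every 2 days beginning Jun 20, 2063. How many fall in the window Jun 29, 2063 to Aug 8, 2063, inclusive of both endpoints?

Occurrences land 2·i days after Jun 20, 2063 for i = 0, 1, 2, …
Jun 29, 2063 is 9 days after the start; 9 ÷ 2 = 4 remainder 1; since the remainder is 1, round up to i = 5. First occurrence in the window: #6 on Jun 30, 2063 (5×2 = 10 days in).
Aug 8, 2063 is 49 days after the start; 49 ÷ 2 = 24 remainder 1. Last occurrence in the window: #25 on Aug 7, 2063.
Occurrences #6 through #25: 20 in total.

20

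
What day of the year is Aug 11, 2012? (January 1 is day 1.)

224

Days in months before Aug: 31 + 29 + 31 + 30 + 31 + 30 + 31 = 213.
Plus 11 days into Aug → day 224.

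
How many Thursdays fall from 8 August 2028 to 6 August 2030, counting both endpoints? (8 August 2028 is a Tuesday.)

8 August 2028 is a Tuesday; the first Thursday on or after it is 10 August 2028 (2 days later).
From 10 August 2028 to 6 August 2030: 143 + 365 + 218 = 726 days (rest of 2028, 2029, to 6 August 2030 in 2030).
726 ÷ 7 = 103 full weeks with remainder 5, so 103 more Thursdays after the first → 104.

104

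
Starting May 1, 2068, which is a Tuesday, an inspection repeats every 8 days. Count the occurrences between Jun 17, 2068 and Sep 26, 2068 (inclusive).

Occurrences land 8·i days after May 1, 2068 for i = 0, 1, 2, …
Jun 17, 2068 is 47 days after the start; 47 ÷ 8 = 5 remainder 7; since the remainder is 7, round up to i = 6. First occurrence in the window: #7 on Jun 18, 2068 (6×8 = 48 days in).
Sep 26, 2068 is 148 days after the start; 148 ÷ 8 = 18 remainder 4. Last occurrence in the window: #19 on Sep 22, 2068.
Occurrences #7 through #19: 13 in total.

13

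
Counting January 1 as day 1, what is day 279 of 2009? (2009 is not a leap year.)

January has 31 days (279 − 31 = 248 remain).
February has 28 days (248 − 28 = 220 remain).
March has 31 days (220 − 31 = 189 remain).
April has 30 days (189 − 30 = 159 remain).
May has 31 days (159 − 31 = 128 remain).
June has 30 days (128 − 30 = 98 remain).
July has 31 days (98 − 31 = 67 remain).
August has 31 days (67 − 31 = 36 remain).
September has 30 days (36 − 30 = 6 remain).
6 into October → October 6.

6 October 2009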